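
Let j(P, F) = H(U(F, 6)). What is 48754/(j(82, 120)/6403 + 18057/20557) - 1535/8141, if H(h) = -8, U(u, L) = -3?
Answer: 155024332957737/2789065895 ≈ 55583.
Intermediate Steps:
j(P, F) = -8
48754/(j(82, 120)/6403 + 18057/20557) - 1535/8141 = 48754/(-8/6403 + 18057/20557) - 1535/8141 = 48754/(342595/390583) - 1535/8141 = 48754*(390583/342595) - 1535/8141 = 19042483582/342595 - 1535/8141 = 155024332957737/2789065895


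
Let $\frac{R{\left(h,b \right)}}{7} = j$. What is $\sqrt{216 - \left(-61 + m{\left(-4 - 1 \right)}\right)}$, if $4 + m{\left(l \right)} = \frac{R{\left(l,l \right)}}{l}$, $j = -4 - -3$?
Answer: $\frac{\sqrt{6990}}{5} \approx 16.721$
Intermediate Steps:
$j = -1$ ($j = -4 + 3 = -1$)
$R{\left(h,b \right)} = -7$ ($R{\left(h,b \right)} = 7 \left(-1\right) = -7$)
$m{\left(l \right)} = -4 - \frac{7}{l}$
$\sqrt{216 - \left(-61 + m{\left(-4 - 1 \right)}\right)} = \sqrt{216 + \left(61 - \left(-4 - \frac{7}{-4 - 1}\right)\right)} = \sqrt{216 + \left(61 - \left(-4 - \frac{7}{-5}\right)\right)} = \sqrt{216 + \left(61 - \left(-4 - - \frac{7}{5}\right)\right)} = \sqrt{216 + \left(61 - \left(-4 + \frac{7}{5}\right)\right)} = \sqrt{216 + \left(61 - - \frac{13}{5}\right)} = \sqrt{216 + \left(61 + \frac{13}{5}\right)} = \sqrt{216 + \frac{318}{5}} = \sqrt{\frac{1398}{5}} = \frac{\sqrt{6990}}{5}$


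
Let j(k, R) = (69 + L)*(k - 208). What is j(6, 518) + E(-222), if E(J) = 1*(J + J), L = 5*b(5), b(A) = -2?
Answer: -12362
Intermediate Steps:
L = -10 (L = 5*(-2) = -10)
E(J) = 2*J (E(J) = 1*(2*J) = 2*J)
j(k, R) = -12272 + 59*k (j(k, R) = (69 - 10)*(k - 208) = 59*(-208 + k) = -12272 + 59*k)
j(6, 518) + E(-222) = (-12272 + 59*6) + 2*(-222) = (-12272 + 354) - 444 = -11918 - 444 = -12362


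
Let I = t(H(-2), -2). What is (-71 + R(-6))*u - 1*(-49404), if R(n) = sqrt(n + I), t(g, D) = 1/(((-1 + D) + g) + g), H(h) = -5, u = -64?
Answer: 53948 - 64*I*sqrt(1027)/13 ≈ 53948.0 - 157.77*I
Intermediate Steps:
t(g, D) = 1/(-1 + D + 2*g) (t(g, D) = 1/((-1 + D + g) + g) = 1/(-1 + D + 2*g))
I = -1/13 (I = 1/(-1 - 2 + 2*(-5)) = 1/(-1 - 2 - 10) = 1/(-13) = -1/13 ≈ -0.076923)
R(n) = sqrt(-1/13 + n) (R(n) = sqrt(n - 1/13) = sqrt(-1/13 + n))
(-71 + R(-6))*u - 1*(-49404) = (-71 + sqrt(-13 + 169*(-6))/13)*(-64) - 1*(-49404) = (-71 + sqrt(-13 - 1014)/13)*(-64) + 49404 = (-71 + sqrt(-1027)/13)*(-64) + 49404 = (-71 + (I*sqrt(1027))/13)*(-64) + 49404 = (-71 + I*sqrt(1027)/13)*(-64) + 49404 = (4544 - 64*I*sqrt(1027)/13) + 49404 = 53948 - 64*I*sqrt(1027)/13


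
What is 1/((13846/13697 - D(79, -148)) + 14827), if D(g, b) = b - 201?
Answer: 13697/207879518 ≈ 6.5889e-5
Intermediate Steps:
D(g, b) = -201 + b
1/((13846/13697 - D(79, -148)) + 14827) = 1/((13846/13697 - (-201 - 148)) + 14827) = 1/((13846*(1/13697) - 1*(-349)) + 14827) = 1/((13846/13697 + 349) + 14827) = 1/(4794099/13697 + 14827) = 1/(207879518/13697) = 13697/207879518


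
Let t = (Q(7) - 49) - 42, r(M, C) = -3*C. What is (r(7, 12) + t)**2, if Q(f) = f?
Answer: 14400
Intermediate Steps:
t = -84 (t = (7 - 49) - 42 = -42 - 42 = -84)
(r(7, 12) + t)**2 = (-3*12 - 84)**2 = (-36 - 84)**2 = (-120)**2 = 14400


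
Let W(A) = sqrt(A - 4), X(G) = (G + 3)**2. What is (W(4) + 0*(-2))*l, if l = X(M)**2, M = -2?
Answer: 0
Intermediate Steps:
X(G) = (3 + G)**2
W(A) = sqrt(-4 + A)
l = 1 (l = ((3 - 2)**2)**2 = (1**2)**2 = 1**2 = 1)
(W(4) + 0*(-2))*l = (sqrt(-4 + 4) + 0*(-2))*1 = (sqrt(0) + 0)*1 = (0 + 0)*1 = 0*1 = 0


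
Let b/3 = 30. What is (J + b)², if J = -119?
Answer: 841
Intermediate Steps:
b = 90 (b = 3*30 = 90)
(J + b)² = (-119 + 90)² = (-29)² = 841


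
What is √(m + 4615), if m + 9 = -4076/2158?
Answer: 158*√214721/1079 ≈ 67.854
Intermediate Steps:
m = -11749/1079 (m = -9 - 4076/2158 = -9 - 4076*1/2158 = -9 - 2038/1079 = -11749/1079 ≈ -10.889)
√(m + 4615) = √(-11749/1079 + 4615) = √(4967836/1079) = 158*√214721/1079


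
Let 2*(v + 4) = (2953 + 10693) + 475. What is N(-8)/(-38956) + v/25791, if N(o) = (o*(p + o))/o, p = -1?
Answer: 275125133/1004714196 ≈ 0.27383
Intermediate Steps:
v = 14113/2 (v = -4 + ((2953 + 10693) + 475)/2 = -4 + (13646 + 475)/2 = -4 + (½)*14121 = -4 + 14121/2 = 14113/2 ≈ 7056.5)
N(o) = -1 + o (N(o) = (o*(-1 + o))/o = -1 + o)
N(-8)/(-38956) + v/25791 = (-1 - 8)/(-38956) + (14113/2)/25791 = -9*(-1/38956) + (14113/2)*(1/25791) = 9/38956 + 14113/51582 = 275125133/1004714196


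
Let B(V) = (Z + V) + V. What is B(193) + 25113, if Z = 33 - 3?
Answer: 25529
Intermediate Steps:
Z = 30
B(V) = 30 + 2*V (B(V) = (30 + V) + V = 30 + 2*V)
B(193) + 25113 = (30 + 2*193) + 25113 = (30 + 386) + 25113 = 416 + 25113 = 25529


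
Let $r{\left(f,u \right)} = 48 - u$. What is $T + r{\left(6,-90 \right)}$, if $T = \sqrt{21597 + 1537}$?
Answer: $138 + \sqrt{23134} \approx 290.1$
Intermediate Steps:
$T = \sqrt{23134} \approx 152.1$
$T + r{\left(6,-90 \right)} = \sqrt{23134} + \left(48 - -90\right) = \sqrt{23134} + \left(48 + 90\right) = \sqrt{23134} + 138 = 138 + \sqrt{23134}$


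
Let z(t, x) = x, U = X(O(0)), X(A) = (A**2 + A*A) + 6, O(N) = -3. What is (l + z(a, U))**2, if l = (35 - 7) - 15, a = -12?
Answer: 1369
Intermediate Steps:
X(A) = 6 + 2*A**2 (X(A) = (A**2 + A**2) + 6 = 2*A**2 + 6 = 6 + 2*A**2)
U = 24 (U = 6 + 2*(-3)**2 = 6 + 2*9 = 6 + 18 = 24)
l = 13 (l = 28 - 15 = 13)
(l + z(a, U))**2 = (13 + 24)**2 = 37**2 = 1369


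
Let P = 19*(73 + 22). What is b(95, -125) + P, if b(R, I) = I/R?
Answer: 34270/19 ≈ 1803.7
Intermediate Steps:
P = 1805 (P = 19*95 = 1805)
b(95, -125) + P = -125/95 + 1805 = -125*1/95 + 1805 = -25/19 + 1805 = 34270/19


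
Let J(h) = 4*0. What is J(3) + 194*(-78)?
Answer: -15132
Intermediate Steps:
J(h) = 0
J(3) + 194*(-78) = 0 + 194*(-78) = 0 - 15132 = -15132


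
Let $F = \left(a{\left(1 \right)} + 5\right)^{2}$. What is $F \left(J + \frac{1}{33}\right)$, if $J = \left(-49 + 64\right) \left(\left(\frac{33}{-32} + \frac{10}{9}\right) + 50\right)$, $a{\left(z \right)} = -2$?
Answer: $\frac{2379891}{352} \approx 6761.1$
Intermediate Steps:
$F = 9$ ($F = \left(-2 + 5\right)^{2} = 3^{2} = 9$)
$J = \frac{72115}{96}$ ($J = 15 \left(\left(33 \left(- \frac{1}{32}\right) + 10 \cdot \frac{1}{9}\right) + 50\right) = 15 \left(\left(- \frac{33}{32} + \frac{10}{9}\right) + 50\right) = 15 \left(\frac{23}{288} + 50\right) = 15 \cdot \frac{14423}{288} = \frac{72115}{96} \approx 751.2$)
$F \left(J + \frac{1}{33}\right) = 9 \left(\frac{72115}{96} + \frac{1}{33}\right) = 9 \cdot \frac{793297}{1056} = \frac{2379891}{352}$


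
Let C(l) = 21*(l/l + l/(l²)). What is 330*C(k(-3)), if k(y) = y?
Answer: 4620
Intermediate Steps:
C(l) = 21 + 21/l (C(l) = 21*(1 + l/l²) = 21*(1 + 1/l) = 21 + 21/l)
330*C(k(-3)) = 330*(21 + 21/(-3)) = 330*(21 + 21*(-⅓)) = 330*(21 - 7) = 330*14 = 4620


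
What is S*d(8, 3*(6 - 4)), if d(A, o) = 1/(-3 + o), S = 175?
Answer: 175/3 ≈ 58.333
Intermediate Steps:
S*d(8, 3*(6 - 4)) = 175/(-3 + 3*(6 - 4)) = 175/(-3 + 3*2) = 175/(-3 + 6) = 175/3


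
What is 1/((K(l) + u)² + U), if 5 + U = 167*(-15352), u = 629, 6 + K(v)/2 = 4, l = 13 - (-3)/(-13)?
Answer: -1/2173164 ≈ -4.6016e-7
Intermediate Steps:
l = 166/13 (l = 13 - (-3)*(-1)/13 = 13 - 1*3/13 = 13 - 3/13 = 166/13 ≈ 12.769)
K(v) = -4 (K(v) = -12 + 2*4 = -12 + 8 = -4)
U = -2563789 (U = -5 + 167*(-15352) = -5 - 2563784 = -2563789)
1/((K(l) + u)² + U) = 1/((-4 + 629)² - 2563789) = 1/(625² - 2563789) = 1/(390625 - 2563789) = 1/(-2173164) = -1/2173164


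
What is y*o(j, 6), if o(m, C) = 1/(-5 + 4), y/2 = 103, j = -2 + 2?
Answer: -206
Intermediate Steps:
j = 0
y = 206 (y = 2*103 = 206)
o(m, C) = -1 (o(m, C) = 1/(-1) = -1)
y*o(j, 6) = 206*(-1) = -206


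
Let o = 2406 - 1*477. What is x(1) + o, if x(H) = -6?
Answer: 1923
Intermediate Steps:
o = 1929 (o = 2406 - 477 = 1929)
x(1) + o = -6 + 1929 = 1923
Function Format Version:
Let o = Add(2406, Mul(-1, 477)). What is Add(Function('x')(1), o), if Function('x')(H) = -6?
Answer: 1923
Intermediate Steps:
o = 1929 (o = Add(2406, -477) = 1929)
Add(Function('x')(1), o) = Add(-6, 1929) = 1923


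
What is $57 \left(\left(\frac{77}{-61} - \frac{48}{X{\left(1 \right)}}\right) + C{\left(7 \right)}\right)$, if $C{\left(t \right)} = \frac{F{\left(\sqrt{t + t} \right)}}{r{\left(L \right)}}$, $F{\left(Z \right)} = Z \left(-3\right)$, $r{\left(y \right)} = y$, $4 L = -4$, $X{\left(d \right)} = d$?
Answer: $- \frac{171285}{61} + 171 \sqrt{14} \approx -2168.1$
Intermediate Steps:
$L = -1$ ($L = \frac{1}{4} \left(-4\right) = -1$)
$F{\left(Z \right)} = - 3 Z$
$C{\left(t \right)} = 3 \sqrt{2} \sqrt{t}$ ($C{\left(t \right)} = \frac{\left(-3\right) \sqrt{t + t}}{-1} = - 3 \sqrt{2 t} \left(-1\right) = - 3 \sqrt{2} \sqrt{t} \left(-1\right) = 3 \sqrt{2} \sqrt{t}$)
$57 \left(\left(\frac{77}{-61} - \frac{48}{X{\left(1 \right)}}\right) + C{\left(7 \right)}\right) = 57 \left(\left(\frac{77}{-61} - \frac{48}{1}\right) + 3 \sqrt{2} \sqrt{7}\right) = 57 \left(\left(77 \left(- \frac{1}{61}\right) - 48\right) + 3 \sqrt{14}\right) = 57 \left(\left(- \frac{77}{61} - 48\right) + 3 \sqrt{14}\right) = 57 \left(- \frac{3005}{61} + 3 \sqrt{14}\right) = - \frac{171285}{61} + 171 \sqrt{14}$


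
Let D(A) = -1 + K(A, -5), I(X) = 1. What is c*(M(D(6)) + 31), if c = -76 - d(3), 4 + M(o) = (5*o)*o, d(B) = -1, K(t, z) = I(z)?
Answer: -2025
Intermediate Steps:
K(t, z) = 1
D(A) = 0 (D(A) = -1 + 1 = 0)
M(o) = -4 + 5*o**2 (M(o) = -4 + (5*o)*o = -4 + 5*o**2)
c = -75 (c = -76 - 1*(-1) = -76 + 1 = -75)
c*(M(D(6)) + 31) = -75*((-4 + 5*0**2) + 31) = -75*((-4 + 5*0) + 31) = -75*((-4 + 0) + 31) = -75*(-4 + 31) = -75*27 = -2025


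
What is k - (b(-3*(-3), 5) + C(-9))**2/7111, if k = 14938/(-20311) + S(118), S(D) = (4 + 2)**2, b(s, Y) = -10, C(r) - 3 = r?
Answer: 5088111022/144431521 ≈ 35.229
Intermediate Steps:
C(r) = 3 + r
S(D) = 36 (S(D) = 6**2 = 36)
k = 716258/20311 (k = 14938/(-20311) + 36 = 14938*(-1/20311) + 36 = -14938/20311 + 36 = 716258/20311 ≈ 35.265)
k - (b(-3*(-3), 5) + C(-9))**2/7111 = 716258/20311 - (-10 + (3 - 9))**2/7111 = 716258/20311 - (-10 - 6)**2/7111 = 716258/20311 - (-16)**2/7111 = 716258/20311 - 256/7111 = 5088111022/144431521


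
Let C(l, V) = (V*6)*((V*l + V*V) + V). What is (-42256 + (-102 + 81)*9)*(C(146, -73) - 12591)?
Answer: -99893670825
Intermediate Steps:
C(l, V) = 6*V*(V + V² + V*l) (C(l, V) = (6*V)*((V*l + V²) + V) = (6*V)*((V² + V*l) + V) = (6*V)*(V + V² + V*l) = 6*V*(V + V² + V*l))
(-42256 + (-102 + 81)*9)*(C(146, -73) - 12591) = (-42256 + (-102 + 81)*9)*(6*(-73)²*(1 - 73 + 146) - 12591) = (-42256 - 21*9)*(6*5329*74 - 12591) = (-42256 - 189)*(2366076 - 12591) = -42445*2353485 = -99893670825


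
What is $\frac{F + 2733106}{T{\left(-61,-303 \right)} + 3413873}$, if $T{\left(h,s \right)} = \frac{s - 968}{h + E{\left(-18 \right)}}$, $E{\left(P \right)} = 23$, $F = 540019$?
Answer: $\frac{24875750}{25945689} \approx 0.95876$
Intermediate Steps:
$T{\left(h,s \right)} = \frac{-968 + s}{23 + h}$ ($T{\left(h,s \right)} = \frac{s - 968}{h + 23} = \frac{-968 + s}{23 + h}$)
$\frac{F + 2733106}{T{\left(-61,-303 \right)} + 3413873} = \frac{540019 + 2733106}{\frac{-968 - 303}{23 - 61} + 3413873} = \frac{3273125}{\frac{1}{-38} \left(-1271\right) + 3413873} = \frac{3273125}{\left(- \frac{1}{38}\right) \left(-1271\right) + 3413873} = \frac{3273125}{\frac{1271}{38} + 3413873} = \frac{3273125}{\frac{129728445}{38}} = 3273125 \cdot \frac{38}{129728445} = \frac{24875750}{25945689}$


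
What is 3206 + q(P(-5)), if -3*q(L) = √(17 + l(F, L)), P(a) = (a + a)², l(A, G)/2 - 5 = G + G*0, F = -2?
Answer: 3206 - √227/3 ≈ 3201.0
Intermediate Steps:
l(A, G) = 10 + 2*G (l(A, G) = 10 + 2*(G + G*0) = 10 + 2*(G + 0) = 10 + 2*G)
P(a) = 4*a² (P(a) = (2*a)² = 4*a²)
q(L) = -√(27 + 2*L)/3 (q(L) = -√(17 + (10 + 2*L))/3 = -√(27 + 2*L)/3)
3206 + q(P(-5)) = 3206 - √(27 + 2*(4*(-5)²))/3 = 3206 - √(27 + 2*(4*25))/3 = 3206 - √(27 + 2*100)/3 = 3206 - √(27 + 200)/3 = 3206 - √227/3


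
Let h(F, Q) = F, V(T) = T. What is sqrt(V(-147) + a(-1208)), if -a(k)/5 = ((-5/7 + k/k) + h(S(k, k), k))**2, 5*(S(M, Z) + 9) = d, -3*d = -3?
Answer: I*sqrt(624095)/35 ≈ 22.571*I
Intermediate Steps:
d = 1 (d = -1/3*(-3) = 1)
S(M, Z) = -44/5 (S(M, Z) = -9 + (1/5)*1 = -9 + 1/5 = -44/5)
a(k) = -88804/245 (a(k) = -5*((-5/7 + k/k) - 44/5)**2 = -5*((-5*1/7 + 1) - 44/5)**2 = -5*((-5/7 + 1) - 44/5)**2 = -5*(2/7 - 44/5)**2 = -5*(-298/35)**2 = -5*88804/1225 = -88804/245)
sqrt(V(-147) + a(-1208)) = sqrt(-147 - 88804/245) = sqrt(-124819/245) = I*sqrt(624095)/35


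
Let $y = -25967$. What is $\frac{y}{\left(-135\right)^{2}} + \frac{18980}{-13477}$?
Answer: $- \frac{695867759}{245618325} \approx -2.8331$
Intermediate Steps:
$\frac{y}{\left(-135\right)^{2}} + \frac{18980}{-13477} = - \frac{25967}{\left(-135\right)^{2}} + \frac{18980}{-13477} = - \frac{25967}{18225} + 18980 \left(- \frac{1}{13477}\right) = \left(-25967\right) \frac{1}{18225} - \frac{18980}{13477} = - \frac{25967}{18225} - \frac{18980}{13477} = - \frac{695867759}{245618325}$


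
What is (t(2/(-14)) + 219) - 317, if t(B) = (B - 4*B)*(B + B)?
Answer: -4808/49 ≈ -98.122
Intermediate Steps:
t(B) = -6*B² (t(B) = (-3*B)*(2*B) = -6*B²)
(t(2/(-14)) + 219) - 317 = (-6*(2/(-14))² + 219) - 317 = (-6*(2*(-1/14))² + 219) - 317 = (-6*(-⅐)² + 219) - 317 = (-6*1/49 + 219) - 317 = (-6/49 + 219) - 317 = 10725/49 - 317 = -4808/49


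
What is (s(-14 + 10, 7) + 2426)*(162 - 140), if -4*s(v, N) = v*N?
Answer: 53526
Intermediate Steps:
s(v, N) = -N*v/4 (s(v, N) = -v*N/4 = -N*v/4)
(s(-14 + 10, 7) + 2426)*(162 - 140) = (-¼*7*(-14 + 10) + 2426)*(162 - 140) = (-¼*7*(-4) + 2426)*22 = (7 + 2426)*22 = 2433*22 = 53526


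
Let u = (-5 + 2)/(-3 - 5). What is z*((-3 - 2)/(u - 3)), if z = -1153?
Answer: -46120/21 ≈ -2196.2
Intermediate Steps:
u = 3/8 (u = -3/(-8) = -3*(-⅛) = 3/8 ≈ 0.37500)
z*((-3 - 2)/(u - 3)) = -1153*(-3 - 2)/(3/8 - 3) = -(-5765)/(-21/8) = -(-5765)*(-8)/21 = -1153*40/21 = -46120/21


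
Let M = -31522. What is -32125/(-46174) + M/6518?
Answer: -623053039/150481066 ≈ -4.1404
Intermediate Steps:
-32125/(-46174) + M/6518 = -32125/(-46174) - 31522/6518 = -32125*(-1/46174) - 31522*1/6518 = 32125/46174 - 15761/3259 = -623053039/150481066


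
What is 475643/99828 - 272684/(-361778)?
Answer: 99649335803/18057787092 ≈ 5.5184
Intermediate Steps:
475643/99828 - 272684/(-361778) = 475643*(1/99828) - 272684*(-1/361778) = 475643/99828 + 136342/180889 = 99649335803/18057787092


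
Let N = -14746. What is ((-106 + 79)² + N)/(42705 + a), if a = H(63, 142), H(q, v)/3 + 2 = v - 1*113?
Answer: -14017/42786 ≈ -0.32761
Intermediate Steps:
H(q, v) = -345 + 3*v (H(q, v) = -6 + 3*(v - 1*113) = -6 + 3*(v - 113) = -6 + 3*(-113 + v) = -6 + (-339 + 3*v) = -345 + 3*v)
a = 81 (a = -345 + 3*142 = -345 + 426 = 81)
((-106 + 79)² + N)/(42705 + a) = ((-106 + 79)² - 14746)/(42705 + 81) = ((-27)² - 14746)/42786 = (729 - 14746)*(1/42786) = -14017*1/42786 = -14017/42786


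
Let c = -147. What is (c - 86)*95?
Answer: -22135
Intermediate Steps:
(c - 86)*95 = (-147 - 86)*95 = -233*95 = -22135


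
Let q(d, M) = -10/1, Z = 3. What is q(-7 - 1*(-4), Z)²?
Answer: 100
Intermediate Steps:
q(d, M) = -10 (q(d, M) = -10*1 = -10)
q(-7 - 1*(-4), Z)² = (-10)² = 100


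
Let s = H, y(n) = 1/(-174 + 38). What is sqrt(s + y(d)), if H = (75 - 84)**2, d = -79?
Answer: sqrt(374510)/68 ≈ 8.9996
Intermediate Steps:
y(n) = -1/136 (y(n) = 1/(-136) = -1/136)
H = 81 (H = (-9)**2 = 81)
s = 81
sqrt(s + y(d)) = sqrt(81 - 1/136) = sqrt(11015/136) = sqrt(374510)/68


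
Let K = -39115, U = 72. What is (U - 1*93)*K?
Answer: 821415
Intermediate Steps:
(U - 1*93)*K = (72 - 1*93)*(-39115) = (72 - 93)*(-39115) = -21*(-39115) = 821415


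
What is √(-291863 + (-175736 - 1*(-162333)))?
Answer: I*√305266 ≈ 552.51*I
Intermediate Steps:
√(-291863 + (-175736 - 1*(-162333))) = √(-291863 + (-175736 + 162333)) = √(-291863 - 13403) = √(-305266) = I*√305266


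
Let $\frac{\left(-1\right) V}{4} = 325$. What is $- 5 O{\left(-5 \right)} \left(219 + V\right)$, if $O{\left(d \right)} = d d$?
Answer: $135125$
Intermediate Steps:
$O{\left(d \right)} = d^{2}$
$V = -1300$ ($V = \left(-4\right) 325 = -1300$)
$- 5 O{\left(-5 \right)} \left(219 + V\right) = - 5 \left(-5\right)^{2} \left(219 - 1300\right) = \left(-5\right) 25 \left(-1081\right) = \left(-125\right) \left(-1081\right) = 135125$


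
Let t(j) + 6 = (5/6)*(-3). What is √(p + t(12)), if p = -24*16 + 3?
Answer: I*√1558/2 ≈ 19.736*I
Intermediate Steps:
t(j) = -17/2 (t(j) = -6 + (5/6)*(-3) = -6 + (5*(⅙))*(-3) = -6 + (⅚)*(-3) = -6 - 5/2 = -17/2)
p = -381 (p = -384 + 3 = -381)
√(p + t(12)) = √(-381 - 17/2) = √(-779/2) = I*√1558/2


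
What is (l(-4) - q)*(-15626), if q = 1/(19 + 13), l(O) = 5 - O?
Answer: -2242331/16 ≈ -1.4015e+5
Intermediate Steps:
q = 1/32 ≈ 0.031250
(l(-4) - q)*(-15626) = ((5 - 1*(-4)) - 1*1/32)*(-15626) = ((5 + 4) - 1/32)*(-15626) = (9 - 1/32)*(-15626) = (287/32)*(-15626) = -2242331/16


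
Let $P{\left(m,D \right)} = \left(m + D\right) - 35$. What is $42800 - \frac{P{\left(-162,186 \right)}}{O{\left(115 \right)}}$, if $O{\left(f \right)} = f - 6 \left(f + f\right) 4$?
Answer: $\frac{231333989}{5405} \approx 42800.0$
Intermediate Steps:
$P{\left(m,D \right)} = -35 + D + m$ ($P{\left(m,D \right)} = \left(D + m\right) - 35 = -35 + D + m$)
$O{\left(f \right)} = - 47 f$ ($O{\left(f \right)} = f - 6 \cdot 2 f 4 = f - 6 \cdot 8 f = f - 48 f = - 47 f$)
$42800 - \frac{P{\left(-162,186 \right)}}{O{\left(115 \right)}} = 42800 - \frac{-35 + 186 - 162}{\left(-47\right) 115} = 42800 - - \frac{11}{-5405} = 42800 - \left(-11\right) \left(- \frac{1}{5405}\right) = 42800 - \frac{11}{5405} = \frac{231333989}{5405}$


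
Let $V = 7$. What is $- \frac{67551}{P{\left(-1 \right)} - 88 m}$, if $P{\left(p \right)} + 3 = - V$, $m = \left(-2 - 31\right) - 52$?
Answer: $- \frac{22517}{2490} \approx -9.043$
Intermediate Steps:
$m = -85$ ($m = -33 - 52 = -85$)
$P{\left(p \right)} = -10$ ($P{\left(p \right)} = -3 - 7 = -10$)
$- \frac{67551}{P{\left(-1 \right)} - 88 m} = - \frac{67551}{-10 - -7480} = - \frac{67551}{-10 + 7480} = - \frac{67551}{7470} = \left(-67551\right) \frac{1}{7470} = - \frac{22517}{2490}$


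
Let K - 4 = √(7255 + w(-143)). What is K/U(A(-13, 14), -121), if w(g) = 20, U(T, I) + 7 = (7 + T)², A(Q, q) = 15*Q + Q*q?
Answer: 4/136893 + 5*√291/136893 ≈ 0.00065229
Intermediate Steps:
U(T, I) = -7 + (7 + T)²
K = 4 + 5*√291 (K = 4 + √(7255 + 20) = 4 + √7275 = 4 + 5*√291 ≈ 89.294)
K/U(A(-13, 14), -121) = (4 + 5*√291)/(-7 + (7 - 13*(15 + 14))²) = (4 + 5*√291)/(-7 + (7 - 13*29)²) = (4 + 5*√291)/(-7 + (7 - 377)²) = (4 + 5*√291)/(-7 + (-370)²) = (4 + 5*√291)/(-7 + 136900) = (4 + 5*√291)/136893 = (4 + 5*√291)*(1/136893) = 4/136893 + 5*√291/136893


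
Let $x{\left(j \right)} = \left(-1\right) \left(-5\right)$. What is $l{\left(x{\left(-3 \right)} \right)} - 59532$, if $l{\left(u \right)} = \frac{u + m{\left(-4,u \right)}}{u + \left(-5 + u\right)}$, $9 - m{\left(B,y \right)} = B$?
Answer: $- \frac{297642}{5} \approx -59528.0$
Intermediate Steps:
$m{\left(B,y \right)} = 9 - B$
$x{\left(j \right)} = 5$
$l{\left(u \right)} = \frac{13 + u}{-5 + 2 u}$ ($l{\left(u \right)} = \frac{u + \left(9 - -4\right)}{u + \left(-5 + u\right)} = \frac{u + \left(9 + 4\right)}{-5 + 2 u} = \frac{u + 13}{-5 + 2 u} = \frac{13 + u}{-5 + 2 u}$)
$l{\left(x{\left(-3 \right)} \right)} - 59532 = \frac{13 + 5}{-5 + 2 \cdot 5} - 59532 = \frac{1}{-5 + 10} \cdot 18 - 59532 = \frac{1}{5} \cdot 18 - 59532 = \frac{18}{5} - 59532 = - \frac{297642}{5}$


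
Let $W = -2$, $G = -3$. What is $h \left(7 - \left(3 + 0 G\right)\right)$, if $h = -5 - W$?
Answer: $-12$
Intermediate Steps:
$h = -3$ ($h = -5 - -2 = -5 + 2 = -3$)
$h \left(7 - \left(3 + 0 G\right)\right) = - 3 \left(7 + \left(0 \left(-3\right) - 3\right)\right) = - 3 \left(7 + \left(0 - 3\right)\right) = - 3 \left(7 - 3\right) = \left(-3\right) 4 = -12$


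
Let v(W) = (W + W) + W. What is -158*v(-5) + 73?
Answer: 2443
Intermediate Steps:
v(W) = 3*W (v(W) = 2*W + W = 3*W)
-158*v(-5) + 73 = -474*(-5) + 73 = -158*(-15) + 73 = 2370 + 73 = 2443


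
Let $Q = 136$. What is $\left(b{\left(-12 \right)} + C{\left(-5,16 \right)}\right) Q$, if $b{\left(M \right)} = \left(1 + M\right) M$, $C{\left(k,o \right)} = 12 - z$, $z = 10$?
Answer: $18224$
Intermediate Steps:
$C{\left(k,o \right)} = 2$ ($C{\left(k,o \right)} = 12 - 10 = 2$)
$b{\left(M \right)} = M \left(1 + M\right)$
$\left(b{\left(-12 \right)} + C{\left(-5,16 \right)}\right) Q = \left(- 12 \left(1 - 12\right) + 2\right) 136 = \left(\left(-12\right) \left(-11\right) + 2\right) 136 = \left(132 + 2\right) 136 = 134 \cdot 136 = 18224$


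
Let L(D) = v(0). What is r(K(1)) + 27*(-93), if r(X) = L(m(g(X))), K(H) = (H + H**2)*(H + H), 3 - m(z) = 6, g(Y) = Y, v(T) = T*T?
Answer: -2511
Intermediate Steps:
v(T) = T**2
m(z) = -3 (m(z) = 3 - 1*6 = 3 - 6 = -3)
K(H) = 2*H*(H + H**2) (K(H) = (H + H**2)*(2*H) = 2*H*(H + H**2))
L(D) = 0 (L(D) = 0**2 = 0)
r(X) = 0
r(K(1)) + 27*(-93) = 0 + 27*(-93) = 0 - 2511 = -2511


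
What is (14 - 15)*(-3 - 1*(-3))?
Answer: 0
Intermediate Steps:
(14 - 15)*(-3 - 1*(-3)) = -(-3 + 3) = -1*0 = 0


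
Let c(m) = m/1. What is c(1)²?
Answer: 1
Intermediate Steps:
c(m) = m (c(m) = m*1 = m)
c(1)² = 1² = 1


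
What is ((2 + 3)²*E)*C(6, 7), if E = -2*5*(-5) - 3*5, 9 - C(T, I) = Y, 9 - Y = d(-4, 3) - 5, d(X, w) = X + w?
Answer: -5250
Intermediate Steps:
Y = 15 (Y = 9 - ((-4 + 3) - 5) = 9 - (-1 - 5) = 9 - 1*(-6) = 9 + 6 = 15)
C(T, I) = -6 (C(T, I) = 9 - 1*15 = 9 - 15 = -6)
E = 35 (E = -10*(-5) - 15 = 50 - 15 = 35)
((2 + 3)²*E)*C(6, 7) = ((2 + 3)²*35)*(-6) = (5²*35)*(-6) = (25*35)*(-6) = 875*(-6) = -5250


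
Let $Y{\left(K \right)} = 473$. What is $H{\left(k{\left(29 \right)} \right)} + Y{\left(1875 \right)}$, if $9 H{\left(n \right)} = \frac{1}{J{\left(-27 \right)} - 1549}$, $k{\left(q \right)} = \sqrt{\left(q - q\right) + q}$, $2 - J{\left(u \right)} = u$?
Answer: $\frac{6470639}{13680} \approx 473.0$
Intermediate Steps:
$J{\left(u \right)} = 2 - u$
$k{\left(q \right)} = \sqrt{q}$ ($k{\left(q \right)} = \sqrt{0 + q} = \sqrt{q}$)
$H{\left(n \right)} = - \frac{1}{13680}$ ($H{\left(n \right)} = \frac{1}{9 \left(\left(2 - -27\right) - 1549\right)} = \frac{1}{9 \left(\left(2 + 27\right) - 1549\right)} = \frac{1}{9 \left(29 - 1549\right)} = \frac{1}{9 \left(-1520\right)} = \frac{1}{9} \left(- \frac{1}{1520}\right) = - \frac{1}{13680}$)
$H{\left(k{\left(29 \right)} \right)} + Y{\left(1875 \right)} = - \frac{1}{13680} + 473 = \frac{6470639}{13680}$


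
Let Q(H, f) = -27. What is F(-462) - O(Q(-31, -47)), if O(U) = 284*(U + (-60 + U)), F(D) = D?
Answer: 31914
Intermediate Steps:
O(U) = -17040 + 568*U (O(U) = 284*(-60 + 2*U) = -17040 + 568*U)
F(-462) - O(Q(-31, -47)) = -462 - (-17040 + 568*(-27)) = -462 - (-17040 - 15336) = -462 - 1*(-32376) = -462 + 32376 = 31914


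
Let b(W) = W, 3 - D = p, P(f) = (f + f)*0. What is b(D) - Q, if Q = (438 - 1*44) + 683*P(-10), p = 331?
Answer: -722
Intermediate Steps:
P(f) = 0 (P(f) = (2*f)*0 = 0)
D = -328 (D = 3 - 1*331 = 3 - 331 = -328)
Q = 394 (Q = (438 - 1*44) + 683*0 = (438 - 44) + 0 = 394 + 0 = 394)
b(D) - Q = -328 - 1*394 = -328 - 394 = -722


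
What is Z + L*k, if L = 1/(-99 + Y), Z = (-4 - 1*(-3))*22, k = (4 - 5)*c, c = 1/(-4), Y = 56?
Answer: -3785/172 ≈ -22.006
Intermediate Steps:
c = -1/4 (c = 1*(-1/4) = -1/4 ≈ -0.25000)
k = 1/4 (k = (4 - 5)*(-1/4) = -1*(-1/4) = 1/4 ≈ 0.25000)
Z = -22 (Z = (-4 + 3)*22 = -1*22 = -22)
L = -1/43 (L = 1/(-99 + 56) = 1/(-43) = -1/43 ≈ -0.023256)
Z + L*k = -22 - 1/43*1/4 = -22 - 1/172 = -3785/172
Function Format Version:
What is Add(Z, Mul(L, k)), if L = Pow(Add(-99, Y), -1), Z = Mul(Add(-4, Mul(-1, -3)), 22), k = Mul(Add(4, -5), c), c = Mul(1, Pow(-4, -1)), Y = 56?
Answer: Rational(-3785, 172) ≈ -22.006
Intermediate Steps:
c = Rational(-1, 4) (c = Mul(1, Rational(-1, 4)) = Rational(-1, 4) ≈ -0.25000)
k = Rational(1, 4) (k = Mul(Add(4, -5), Rational(-1, 4)) = Mul(-1, Rational(-1, 4)) = Rational(1, 4) ≈ 0.25000)
Z = -22 (Z = Mul(Add(-4, 3), 22) = Mul(-1, 22) = -22)
L = Rational(-1, 43) (L = Pow(Add(-99, 56), -1) = Pow(-43, -1) = Rational(-1, 43) ≈ -0.023256)
Add(Z, Mul(L, k)) = Add(-22, Mul(Rational(-1, 43), Rational(1, 4))) = Add(-22, Rational(-1, 172)) = Rational(-3785, 172)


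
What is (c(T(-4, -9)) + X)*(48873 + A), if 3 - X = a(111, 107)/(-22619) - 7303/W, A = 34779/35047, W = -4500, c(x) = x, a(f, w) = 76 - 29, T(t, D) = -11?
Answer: -55911997410277939/118909213950 ≈ -4.7021e+5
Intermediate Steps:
a(f, w) = 47
A = 34779/35047 (A = 34779*(1/35047) = 34779/35047 ≈ 0.99235)
X = 140381443/101785500 (X = 3 - (47/(-22619) - 7303/(-4500)) = 3 - (47*(-1/22619) - 7303*(-1/4500)) = 3 - (-47/22619 + 7303/4500) = 3 - 1*164975057/101785500 = 3 - 164975057/101785500 = 140381443/101785500 ≈ 1.3792)
(c(T(-4, -9)) + X)*(48873 + A) = (-11 + 140381443/101785500)*(48873 + 34779/35047) = -979259057/101785500*1712886810/35047 = -55911997410277939/118909213950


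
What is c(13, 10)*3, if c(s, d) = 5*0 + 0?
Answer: 0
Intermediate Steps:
c(s, d) = 0 (c(s, d) = 0 + 0 = 0)
c(13, 10)*3 = 0*3 = 0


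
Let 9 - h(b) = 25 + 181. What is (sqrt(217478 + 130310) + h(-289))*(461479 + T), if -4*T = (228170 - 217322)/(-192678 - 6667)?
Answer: -18122726191499/199345 + 183987067934*sqrt(86947)/199345 ≈ 1.8124e+8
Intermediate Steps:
T = 2712/199345 (T = -(228170 - 217322)/(4*(-192678 - 6667)) = -2712/(-199345) = -2712*(-1)/199345 = -1/4*(-10848/199345) = 2712/199345 ≈ 0.013605)
h(b) = -197 (h(b) = 9 - (25 + 181) = 9 - 1*206 = 9 - 206 = -197)
(sqrt(217478 + 130310) + h(-289))*(461479 + T) = (sqrt(217478 + 130310) - 197)*(461479 + 2712/199345) = (sqrt(347788) - 197)*(91993533967/199345) = (2*sqrt(86947) - 197)*(91993533967/199345) = (-197 + 2*sqrt(86947))*(91993533967/199345) = -18122726191499/199345 + 183987067934*sqrt(86947)/199345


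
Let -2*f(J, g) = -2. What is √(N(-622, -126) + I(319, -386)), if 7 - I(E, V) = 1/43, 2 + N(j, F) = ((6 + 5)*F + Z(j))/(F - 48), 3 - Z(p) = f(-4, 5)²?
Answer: 19*√501294/3741 ≈ 3.5959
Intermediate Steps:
f(J, g) = 1 (f(J, g) = -½*(-2) = 1)
Z(p) = 2 (Z(p) = 3 - 1*1² = 3 - 1*1 = 3 - 1 = 2)
N(j, F) = -2 + (2 + 11*F)/(-48 + F) (N(j, F) = -2 + ((6 + 5)*F + 2)/(F - 48) = -2 + (11*F + 2)/(-48 + F) = -2 + (2 + 11*F)/(-48 + F))
I(E, V) = 300/43 (I(E, V) = 7 - 1/43 = 300/43)
√(N(-622, -126) + I(319, -386)) = √((98 + 9*(-126))/(-48 - 126) + 300/43) = √((98 - 1134)/(-174) + 300/43) = √(-1/174*(-1036) + 300/43) = √(518/87 + 300/43) = √(48374/3741) = 19*√501294/3741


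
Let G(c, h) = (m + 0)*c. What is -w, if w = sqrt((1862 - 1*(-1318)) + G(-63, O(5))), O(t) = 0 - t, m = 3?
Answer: -sqrt(2991) ≈ -54.690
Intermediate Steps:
O(t) = -t
G(c, h) = 3*c (G(c, h) = (3 + 0)*c = 3*c)
w = sqrt(2991) (w = sqrt((1862 - 1*(-1318)) + 3*(-63)) = sqrt((1862 + 1318) - 189) = sqrt(3180 - 189) = sqrt(2991) ≈ 54.690)
-w = -sqrt(2991)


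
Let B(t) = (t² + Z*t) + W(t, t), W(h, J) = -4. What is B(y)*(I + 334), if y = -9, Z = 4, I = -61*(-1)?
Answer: 16195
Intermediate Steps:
I = 61
B(t) = -4 + t² + 4*t (B(t) = (t² + 4*t) - 4 = -4 + t² + 4*t)
B(y)*(I + 334) = (-4 + (-9)² + 4*(-9))*(61 + 334) = (-4 + 81 - 36)*395 = 41*395 = 16195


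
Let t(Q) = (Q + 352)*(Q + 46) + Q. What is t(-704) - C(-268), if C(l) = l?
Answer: 231180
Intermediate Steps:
t(Q) = Q + (46 + Q)*(352 + Q) (t(Q) = (352 + Q)*(46 + Q) + Q = (46 + Q)*(352 + Q) + Q = Q + (46 + Q)*(352 + Q))
t(-704) - C(-268) = (16192 + (-704)² + 399*(-704)) - 1*(-268) = (16192 + 495616 - 280896) + 268 = 230912 + 268 = 231180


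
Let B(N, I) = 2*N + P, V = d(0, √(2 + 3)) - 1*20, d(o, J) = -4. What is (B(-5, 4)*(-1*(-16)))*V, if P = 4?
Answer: 2304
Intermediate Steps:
V = -24 (V = -4 - 1*20 = -4 - 20 = -24)
B(N, I) = 4 + 2*N (B(N, I) = 2*N + 4 = 4 + 2*N)
(B(-5, 4)*(-1*(-16)))*V = ((4 + 2*(-5))*(-1*(-16)))*(-24) = ((4 - 10)*16)*(-24) = -6*16*(-24) = -96*(-24) = 2304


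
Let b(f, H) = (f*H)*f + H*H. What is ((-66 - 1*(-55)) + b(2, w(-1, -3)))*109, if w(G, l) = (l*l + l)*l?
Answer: 26269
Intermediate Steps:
w(G, l) = l*(l + l**2) (w(G, l) = (l**2 + l)*l = (l + l**2)*l = l*(l + l**2))
b(f, H) = H**2 + H*f**2 (b(f, H) = (H*f)*f + H**2 = H*f**2 + H**2 = H**2 + H*f**2)
((-66 - 1*(-55)) + b(2, w(-1, -3)))*109 = ((-66 - 1*(-55)) + ((-3)**2*(1 - 3))*((-3)**2*(1 - 3) + 2**2))*109 = ((-66 + 55) + (9*(-2))*(9*(-2) + 4))*109 = (-11 - 18*(-18 + 4))*109 = (-11 - 18*(-14))*109 = (-11 + 252)*109 = 241*109 = 26269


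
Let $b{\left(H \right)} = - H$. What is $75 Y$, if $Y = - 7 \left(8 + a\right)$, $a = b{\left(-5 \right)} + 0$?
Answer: $-6825$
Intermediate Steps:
$a = 5$ ($a = \left(-1\right) \left(-5\right) + 0 = 5 + 0 = 5$)
$Y = -91$ ($Y = - 7 \left(8 + 5\right) = \left(-7\right) 13 = -91$)
$75 Y = 75 \left(-91\right) = -6825$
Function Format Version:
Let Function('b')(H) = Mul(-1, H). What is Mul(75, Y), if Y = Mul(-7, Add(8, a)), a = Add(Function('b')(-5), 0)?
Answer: -6825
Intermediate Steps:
a = 5 (a = Add(Mul(-1, -5), 0) = Add(5, 0) = 5)
Y = -91 (Y = Mul(-7, Add(8, 5)) = Mul(-7, 13) = -91)
Mul(75, Y) = Mul(75, -91) = -6825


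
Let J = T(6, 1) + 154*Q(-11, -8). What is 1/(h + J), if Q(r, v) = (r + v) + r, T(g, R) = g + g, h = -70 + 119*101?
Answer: 1/7341 ≈ 0.00013622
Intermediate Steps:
h = 11949 (h = -70 + 12019 = 11949)
T(g, R) = 2*g
Q(r, v) = v + 2*r
J = -4608 (J = 2*6 + 154*(-8 + 2*(-11)) = 12 + 154*(-8 - 22) = 12 + 154*(-30) = 12 - 4620 = -4608)
1/(h + J) = 1/(11949 - 4608) = 1/7341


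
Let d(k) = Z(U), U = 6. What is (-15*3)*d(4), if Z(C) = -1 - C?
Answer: 315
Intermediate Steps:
d(k) = -7 (d(k) = -1 - 1*6 = -1 - 6 = -7)
(-15*3)*d(4) = -15*3*(-7) = -45*(-7) = 315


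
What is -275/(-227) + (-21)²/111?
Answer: 43544/8399 ≈ 5.1844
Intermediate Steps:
-275/(-227) + (-21)²/111 = -275*(-1/227) + 441*(1/111) = 275/227 + 147/37 = 43544/8399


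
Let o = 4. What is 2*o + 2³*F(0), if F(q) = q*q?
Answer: 8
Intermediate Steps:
F(q) = q²
2*o + 2³*F(0) = 2*4 + 2³*0² = 8 + 8*0 = 8 + 0 = 8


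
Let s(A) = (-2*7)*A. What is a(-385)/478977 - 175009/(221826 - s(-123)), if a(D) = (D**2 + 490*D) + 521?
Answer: -717893921/817246152 ≈ -0.87843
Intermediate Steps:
a(D) = 521 + D**2 + 490*D
s(A) = -14*A
a(-385)/478977 - 175009/(221826 - s(-123)) = (521 + (-385)**2 + 490*(-385))/478977 - 175009/(221826 - (-14)*(-123)) = (521 + 148225 - 188650)*(1/478977) - 175009/(221826 - 1*1722) = -39904*1/478977 - 175009/(221826 - 1722) = -928/11139 - 175009/220104 = -717893921/817246152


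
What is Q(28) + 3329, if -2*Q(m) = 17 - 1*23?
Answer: 3332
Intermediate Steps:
Q(m) = 3 (Q(m) = -(17 - 1*23)/2 = -(17 - 23)/2 = -½*(-6) = 3)
Q(28) + 3329 = 3 + 3329 = 3332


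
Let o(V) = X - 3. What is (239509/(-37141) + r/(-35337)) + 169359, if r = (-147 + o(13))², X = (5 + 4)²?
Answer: 74088945369923/437483839 ≈ 1.6935e+5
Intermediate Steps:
X = 81 (X = 9² = 81)
o(V) = 78 (o(V) = 81 - 3 = 78)
r = 4761 (r = (-147 + 78)² = (-69)² = 4761)
(239509/(-37141) + r/(-35337)) + 169359 = (239509/(-37141) + 4761/(-35337)) + 169359 = (239509*(-1/37141) + 4761*(-1/35337)) + 169359 = (-239509/37141 - 1587/11779) + 169359 = -2880119278/437483839 + 169359 = 74088945369923/437483839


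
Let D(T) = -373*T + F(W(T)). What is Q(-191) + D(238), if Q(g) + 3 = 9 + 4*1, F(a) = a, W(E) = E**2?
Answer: -32120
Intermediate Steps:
Q(g) = 10 (Q(g) = -3 + (9 + 4*1) = -3 + (9 + 4) = -3 + 13 = 10)
D(T) = T**2 - 373*T (D(T) = -373*T + T**2 = T**2 - 373*T)
Q(-191) + D(238) = 10 + 238*(-373 + 238) = 10 + 238*(-135) = 10 - 32130 = -32120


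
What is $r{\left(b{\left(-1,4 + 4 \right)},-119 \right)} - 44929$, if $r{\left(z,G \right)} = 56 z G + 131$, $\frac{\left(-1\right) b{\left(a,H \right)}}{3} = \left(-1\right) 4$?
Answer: $-124766$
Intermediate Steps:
$b{\left(a,H \right)} = 12$ ($b{\left(a,H \right)} = - 3 \left(\left(-1\right) 4\right) = \left(-3\right) \left(-4\right) = 12$)
$r{\left(z,G \right)} = 131 + 56 G z$ ($r{\left(z,G \right)} = 56 G z + 131 = 131 + 56 G z$)
$r{\left(b{\left(-1,4 + 4 \right)},-119 \right)} - 44929 = \left(131 + 56 \left(-119\right) 12\right) - 44929 = \left(131 - 79968\right) - 44929 = -79837 - 44929 = -124766$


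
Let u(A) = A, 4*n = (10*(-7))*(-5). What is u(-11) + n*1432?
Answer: 125289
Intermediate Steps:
n = 175/2 (n = ((10*(-7))*(-5))/4 = (-70*(-5))/4 = (¼)*350 = 175/2 ≈ 87.500)
u(-11) + n*1432 = -11 + (175/2)*1432 = -11 + 125300 = 125289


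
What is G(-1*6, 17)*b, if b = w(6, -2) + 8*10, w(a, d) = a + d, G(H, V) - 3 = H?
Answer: -252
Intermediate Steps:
G(H, V) = 3 + H
b = 84 (b = (6 - 2) + 8*10 = 4 + 80 = 84)
G(-1*6, 17)*b = (3 - 1*6)*84 = (3 - 6)*84 = -3*84 = -252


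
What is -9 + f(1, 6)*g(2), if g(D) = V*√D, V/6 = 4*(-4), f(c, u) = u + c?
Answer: -9 - 672*√2 ≈ -959.35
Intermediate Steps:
f(c, u) = c + u
V = -96 (V = 6*(4*(-4)) = 6*(-16) = -96)
g(D) = -96*√D
-9 + f(1, 6)*g(2) = -9 + (1 + 6)*(-96*√2) = -9 + 7*(-96*√2) = -9 - 672*√2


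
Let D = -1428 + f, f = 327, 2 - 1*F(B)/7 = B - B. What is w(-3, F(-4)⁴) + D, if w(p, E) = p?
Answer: -1104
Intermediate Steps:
F(B) = 14 (F(B) = 14 - 7*(B - B) = 14 - 7*0 = 14 + 0 = 14)
D = -1101 (D = -1428 + 327 = -1101)
w(-3, F(-4)⁴) + D = -3 - 1101 = -1104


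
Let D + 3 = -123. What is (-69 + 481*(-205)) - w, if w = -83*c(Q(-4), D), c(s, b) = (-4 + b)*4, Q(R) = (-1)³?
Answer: -141834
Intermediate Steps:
D = -126 (D = -3 - 123 = -126)
Q(R) = -1
c(s, b) = -16 + 4*b
w = 43160 (w = -83*(-16 + 4*(-126)) = -83*(-16 - 504) = -83*(-520) = 43160)
(-69 + 481*(-205)) - w = (-69 + 481*(-205)) - 1*43160 = (-69 - 98605) - 43160 = -98674 - 43160 = -141834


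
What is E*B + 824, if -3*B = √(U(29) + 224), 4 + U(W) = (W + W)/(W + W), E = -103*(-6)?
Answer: 824 - 206*√221 ≈ -2238.4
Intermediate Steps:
E = 618
U(W) = -3 (U(W) = -4 + (W + W)/(W + W) = -4 + (2*W)/((2*W)) = -4 + (2*W)*(1/(2*W)) = -4 + 1 = -3)
B = -√221/3 (B = -√(-3 + 224)/3 = -√221/3 ≈ -4.9554)
E*B + 824 = 618*(-√221/3) + 824 = -206*√221 + 824 = 824 - 206*√221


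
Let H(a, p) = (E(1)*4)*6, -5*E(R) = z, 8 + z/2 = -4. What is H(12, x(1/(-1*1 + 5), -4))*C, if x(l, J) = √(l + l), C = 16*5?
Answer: 9216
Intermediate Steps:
z = -24 (z = -16 + 2*(-4) = -16 - 8 = -24)
E(R) = 24/5 (E(R) = -⅕*(-24) = 24/5)
C = 80
x(l, J) = √2*√l (x(l, J) = √(2*l) = √2*√l)
H(a, p) = 576/5 (H(a, p) = ((24/5)*4)*6 = (96/5)*6 = 576/5)
H(12, x(1/(-1*1 + 5), -4))*C = (576/5)*80 = 9216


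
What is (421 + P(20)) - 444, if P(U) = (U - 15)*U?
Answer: 77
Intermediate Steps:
P(U) = U*(-15 + U) (P(U) = (-15 + U)*U = U*(-15 + U))
(421 + P(20)) - 444 = (421 + 20*(-15 + 20)) - 444 = (421 + 20*5) - 444 = (421 + 100) - 444 = 521 - 444 = 77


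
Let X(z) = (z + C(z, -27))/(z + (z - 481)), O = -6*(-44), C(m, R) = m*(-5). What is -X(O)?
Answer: 1056/47 ≈ 22.468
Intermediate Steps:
C(m, R) = -5*m
O = 264
X(z) = -4*z/(-481 + 2*z) (X(z) = (z - 5*z)/(z + (z - 481)) = (-4*z)/(z + (-481 + z)) = (-4*z)/(-481 + 2*z) = -4*z/(-481 + 2*z))
-X(O) = -(-4)*264/(-481 + 2*264) = -(-4)*264/(-481 + 528) = -(-4)*264/47 = -1*(-1056/47) = 1056/47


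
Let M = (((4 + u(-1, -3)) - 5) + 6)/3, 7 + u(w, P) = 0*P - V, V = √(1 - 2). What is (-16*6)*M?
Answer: 64 + 32*I ≈ 64.0 + 32.0*I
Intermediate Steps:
V = I (V = √(-1) = I ≈ 1.0*I)
u(w, P) = -7 - I (u(w, P) = -7 + (0*P - I) = -7 + (0 - I) = -7 - I)
M = -⅔ - I/3 (M = (((4 + (-7 - I)) - 5) + 6)/3 = (((-3 - I) - 5) + 6)*(⅓) = ((-8 - I) + 6)*(⅓) = (-2 - I)*(⅓) = -⅔ - I/3 ≈ -0.66667 - 0.33333*I)
(-16*6)*M = (-16*6)*(-⅔ - I/3) = -96*(-⅔ - I/3) = 64 + 32*I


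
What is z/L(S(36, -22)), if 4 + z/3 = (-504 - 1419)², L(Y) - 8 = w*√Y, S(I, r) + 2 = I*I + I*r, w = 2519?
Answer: -870100/31229129 + 547945475*√502/62458258 ≈ 196.53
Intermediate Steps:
S(I, r) = -2 + I² + I*r (S(I, r) = -2 + (I*I + I*r) = -2 + (I² + I*r) = -2 + I² + I*r)
L(Y) = 8 + 2519*√Y
z = 11093775 (z = -12 + 3*(-504 - 1419)² = -12 + 3*(-1923)² = -12 + 3*3697929 = -12 + 11093787 = 11093775)
z/L(S(36, -22)) = 11093775/(8 + 2519*√(-2 + 36² + 36*(-22))) = 11093775/(8 + 2519*√(-2 + 1296 - 792)) = 11093775/(8 + 2519*√502)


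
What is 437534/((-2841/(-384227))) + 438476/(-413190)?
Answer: 11577058580634184/195645465 ≈ 5.9174e+7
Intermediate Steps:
437534/((-2841/(-384227))) + 438476/(-413190) = 437534/((-2841*(-1/384227))) + 438476*(-1/413190) = 437534/(2841/384227) - 219238/206595 = 437534*(384227/2841) - 219238/206595 = 168112376218/2841 - 219238/206595 = 11577058580634184/195645465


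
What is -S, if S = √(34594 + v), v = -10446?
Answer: -2*√6037 ≈ -155.40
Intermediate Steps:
S = 2*√6037 (S = √(34594 - 10446) = √24148 = 2*√6037 ≈ 155.40)
-S = -2*√6037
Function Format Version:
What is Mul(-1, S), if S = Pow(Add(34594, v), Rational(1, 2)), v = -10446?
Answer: Mul(-2, Pow(6037, Rational(1, 2))) ≈ -155.40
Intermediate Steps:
S = Mul(2, Pow(6037, Rational(1, 2))) (S = Pow(Add(34594, -10446), Rational(1, 2)) = Pow(24148, Rational(1, 2)) = Mul(2, Pow(6037, Rational(1, 2))) ≈ 155.40)
Mul(-1, S) = Mul(-1, Mul(2, Pow(6037, Rational(1, 2)))) = Mul(-2, Pow(6037, Rational(1, 2)))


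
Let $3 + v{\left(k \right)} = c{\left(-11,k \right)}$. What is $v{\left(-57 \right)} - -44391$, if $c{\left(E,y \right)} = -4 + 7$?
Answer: $44391$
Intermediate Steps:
$c{\left(E,y \right)} = 3$
$v{\left(k \right)} = 0$ ($v{\left(k \right)} = -3 + 3 = 0$)
$v{\left(-57 \right)} - -44391 = 0 - -44391 = 0 + 44391 = 44391$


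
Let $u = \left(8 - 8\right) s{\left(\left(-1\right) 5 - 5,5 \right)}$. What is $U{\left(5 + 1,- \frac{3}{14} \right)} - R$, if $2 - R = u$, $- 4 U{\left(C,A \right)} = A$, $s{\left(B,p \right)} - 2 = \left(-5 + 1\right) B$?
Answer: $- \frac{109}{56} \approx -1.9464$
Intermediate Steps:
$s{\left(B,p \right)} = 2 - 4 B$ ($s{\left(B,p \right)} = 2 + \left(-5 + 1\right) B = 2 - 4 B$)
$U{\left(C,A \right)} = - \frac{A}{4}$
$u = 0$ ($u = \left(8 - 8\right) \left(2 - 4 \left(\left(-1\right) 5 - 5\right)\right) = 0 \left(2 - 4 \left(-5 - 5\right)\right) = 0 \left(2 - -40\right) = 0 \left(2 + 40\right) = 0 \cdot 42 = 0$)
$R = 2$ ($R = 2 - 0 = 2 + 0 = 2$)
$U{\left(5 + 1,- \frac{3}{14} \right)} - R = - \frac{\left(-3\right) \frac{1}{14}}{4} - 2 = \left(- \frac{1}{4}\right) \left(- \frac{3}{14}\right) - 2 = \frac{3}{56} - 2 = - \frac{109}{56}$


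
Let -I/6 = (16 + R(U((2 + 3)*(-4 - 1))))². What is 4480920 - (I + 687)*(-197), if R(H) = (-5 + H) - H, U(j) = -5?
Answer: 4473237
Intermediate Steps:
R(H) = -5
I = -726 (I = -6*(16 - 5)² = -6*11² = -6*121 = -726)
4480920 - (I + 687)*(-197) = 4480920 - (-726 + 687)*(-197) = 4480920 - (-39)*(-197) = 4480920 - 1*7683 = 4480920 - 7683 = 4473237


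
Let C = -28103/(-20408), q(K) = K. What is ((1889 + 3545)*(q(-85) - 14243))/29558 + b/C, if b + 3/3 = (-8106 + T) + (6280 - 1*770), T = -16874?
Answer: -6966671672000/415334237 ≈ -16774.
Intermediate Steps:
C = 28103/20408 (C = -28103*(-1/20408) = 28103/20408 ≈ 1.3771)
b = -19471 (b = -1 + ((-8106 - 16874) + (6280 - 1*770)) = -1 + (-24980 + (6280 - 770)) = -1 + (-24980 + 5510) = -1 - 19470 = -19471)
((1889 + 3545)*(q(-85) - 14243))/29558 + b/C = ((1889 + 3545)*(-85 - 14243))/29558 - 19471/28103/20408 = (5434*(-14328))*(1/29558) - 19471*20408/28103 = -77858352*1/29558 - 397364168/28103 = -38929176/14779 - 397364168/28103 = -6966671672000/415334237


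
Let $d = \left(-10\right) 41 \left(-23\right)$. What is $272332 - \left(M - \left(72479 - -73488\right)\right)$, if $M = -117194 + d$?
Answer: $526063$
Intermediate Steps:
$d = 9430$ ($d = \left(-410\right) \left(-23\right) = 9430$)
$M = -107764$ ($M = -117194 + 9430 = -107764$)
$272332 - \left(M - \left(72479 - -73488\right)\right) = 272332 - \left(-107764 - \left(72479 - -73488\right)\right) = 272332 - \left(-107764 - \left(72479 + 73488\right)\right) = 272332 - \left(-107764 - 145967\right) = 272332 - -253731 = 272332 + 253731 = 526063$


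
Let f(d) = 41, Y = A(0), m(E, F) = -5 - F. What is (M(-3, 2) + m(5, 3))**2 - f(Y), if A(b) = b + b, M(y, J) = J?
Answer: -5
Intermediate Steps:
A(b) = 2*b
Y = 0 (Y = 2*0 = 0)
(M(-3, 2) + m(5, 3))**2 - f(Y) = (2 + (-5 - 1*3))**2 - 1*41 = (2 + (-5 - 3))**2 - 41 = (2 - 8)**2 - 41 = (-6)**2 - 41 = 36 - 41 = -5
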